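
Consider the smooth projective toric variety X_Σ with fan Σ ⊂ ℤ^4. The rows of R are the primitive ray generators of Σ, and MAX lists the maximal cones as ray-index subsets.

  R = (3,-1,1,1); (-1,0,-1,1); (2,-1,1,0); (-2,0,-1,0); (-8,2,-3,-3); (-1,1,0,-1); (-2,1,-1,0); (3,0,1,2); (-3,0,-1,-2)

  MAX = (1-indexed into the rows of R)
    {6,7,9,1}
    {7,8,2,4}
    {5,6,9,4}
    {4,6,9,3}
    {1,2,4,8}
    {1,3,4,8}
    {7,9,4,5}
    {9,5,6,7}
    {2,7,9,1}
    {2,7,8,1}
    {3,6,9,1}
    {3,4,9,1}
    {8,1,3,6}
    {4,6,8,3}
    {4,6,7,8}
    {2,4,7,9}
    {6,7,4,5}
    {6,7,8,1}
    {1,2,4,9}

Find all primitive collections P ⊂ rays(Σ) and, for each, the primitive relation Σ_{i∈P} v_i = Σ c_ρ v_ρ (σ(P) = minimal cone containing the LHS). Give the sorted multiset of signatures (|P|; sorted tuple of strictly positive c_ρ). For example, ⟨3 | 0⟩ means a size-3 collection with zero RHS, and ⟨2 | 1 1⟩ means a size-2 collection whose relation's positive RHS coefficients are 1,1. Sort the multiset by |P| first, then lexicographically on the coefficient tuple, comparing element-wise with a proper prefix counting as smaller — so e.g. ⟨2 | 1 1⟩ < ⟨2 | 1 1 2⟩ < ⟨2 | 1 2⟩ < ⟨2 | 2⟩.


Σ has 11 primitive collections:

  P = {3,7}:  v_{3} + v_{7} = 0  →  sig = ⟨2 | 0⟩
  P = {8,9}:  v_{8} + v_{9} = 0  →  sig = ⟨2 | 0⟩
  P = {2,6}:  v_{2} + v_{6} = v_{7}  →  sig = ⟨2 | 1⟩
  P = {1,5}:  v_{1} + v_{5} = v_{7} + v_{9}  →  sig = ⟨2 | 1 1⟩
  P = {2,3}:  v_{2} + v_{3} = v_{1} + v_{4}  →  sig = ⟨2 | 1 1⟩
  P = {3,5}:  v_{3} + v_{5} = v_{4} + v_{6} + v_{9}  →  sig = ⟨2 | 1 1 1⟩
  P = {5,8}:  v_{5} + v_{8} = v_{4} + v_{6} + v_{7}  →  sig = ⟨2 | 1 1 1⟩
  P = {2,5}:  v_{2} + v_{5} = v_{4} + 2·v_{7} + v_{9}  →  sig = ⟨2 | 1 1 2⟩
  P = {1,4,6}:  v_{1} + v_{4} + v_{6} = 0  →  sig = ⟨3 | 0⟩
  P = {1,4,7}:  v_{1} + v_{4} + v_{7} = v_{2}  →  sig = ⟨3 | 1⟩
  P = {4,6,7,9}:  v_{4} + v_{6} + v_{7} + v_{9} = v_{5}  →  sig = ⟨4 | 1⟩

Hence PRS(X_Σ) =
    ⟨2 | 0⟩
    ⟨2 | 0⟩
    ⟨2 | 1⟩
    ⟨2 | 1 1⟩
    ⟨2 | 1 1⟩
    ⟨2 | 1 1 1⟩
    ⟨2 | 1 1 1⟩
    ⟨2 | 1 1 2⟩
    ⟨3 | 0⟩
    ⟨3 | 1⟩
    ⟨4 | 1⟩


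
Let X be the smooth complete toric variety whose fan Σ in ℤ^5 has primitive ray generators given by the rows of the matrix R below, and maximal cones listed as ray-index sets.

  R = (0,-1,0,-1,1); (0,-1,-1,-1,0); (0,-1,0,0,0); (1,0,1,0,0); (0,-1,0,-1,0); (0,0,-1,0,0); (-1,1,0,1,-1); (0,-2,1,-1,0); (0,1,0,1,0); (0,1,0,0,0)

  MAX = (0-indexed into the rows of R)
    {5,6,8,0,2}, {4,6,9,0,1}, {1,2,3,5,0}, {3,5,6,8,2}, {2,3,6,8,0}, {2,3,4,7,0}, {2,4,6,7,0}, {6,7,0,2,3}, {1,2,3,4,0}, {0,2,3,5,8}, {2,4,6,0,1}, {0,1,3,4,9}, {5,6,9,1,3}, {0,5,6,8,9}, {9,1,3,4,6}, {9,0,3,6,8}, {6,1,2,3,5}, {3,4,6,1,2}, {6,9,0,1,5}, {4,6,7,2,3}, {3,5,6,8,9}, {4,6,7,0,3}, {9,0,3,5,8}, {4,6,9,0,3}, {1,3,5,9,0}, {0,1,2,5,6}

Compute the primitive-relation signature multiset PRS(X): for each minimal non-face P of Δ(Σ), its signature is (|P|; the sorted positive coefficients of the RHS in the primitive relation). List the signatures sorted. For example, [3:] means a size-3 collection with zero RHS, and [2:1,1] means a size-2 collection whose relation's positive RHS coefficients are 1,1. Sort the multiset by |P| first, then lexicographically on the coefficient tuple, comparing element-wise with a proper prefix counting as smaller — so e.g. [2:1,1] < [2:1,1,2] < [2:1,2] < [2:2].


Primitive collections (11):

  P = {2,9}:  v_{2} + v_{9} = 0  →  sig = [2:]
  P = {4,8}:  v_{4} + v_{8} = 0  →  sig = [2:]
  P = {1,8}:  v_{1} + v_{8} = v_{5}  →  sig = [2:1]
  P = {4,5}:  v_{4} + v_{5} = v_{1}  →  sig = [2:1]
  P = {5,7}:  v_{5} + v_{7} = v_{2} + v_{4}  →  sig = [2:1,1]
  P = {7,8}:  v_{7} + v_{8} = v_{0} + v_{2} + v_{3} + v_{6}  →  sig = [2:1,1,1,1]
  P = {7,9}:  v_{7} + v_{9} = v_{0} + v_{3} + v_{4} + v_{6}  →  sig = [2:1,1,1,1]
  P = {1,7}:  v_{1} + v_{7} = v_{2} + 2·v_{4}  →  sig = [2:1,2]
  P = {0,3,5,6}:  v_{0} + v_{3} + v_{5} + v_{6} = 0  →  sig = [4:]
  P = {0,1,3,6}:  v_{0} + v_{1} + v_{3} + v_{6} = v_{4}  →  sig = [4:1]
  P = {0,2,3,4,6}:  v_{0} + v_{2} + v_{3} + v_{4} + v_{6} = v_{7}  →  sig = [5:1]

Sorted signature multiset PRS(X):
{ [2:] ×2,  [2:1] ×2,  [2:1,1],  [2:1,1,1,1] ×2,  [2:1,2],  [4:],  [4:1],  [5:1] }


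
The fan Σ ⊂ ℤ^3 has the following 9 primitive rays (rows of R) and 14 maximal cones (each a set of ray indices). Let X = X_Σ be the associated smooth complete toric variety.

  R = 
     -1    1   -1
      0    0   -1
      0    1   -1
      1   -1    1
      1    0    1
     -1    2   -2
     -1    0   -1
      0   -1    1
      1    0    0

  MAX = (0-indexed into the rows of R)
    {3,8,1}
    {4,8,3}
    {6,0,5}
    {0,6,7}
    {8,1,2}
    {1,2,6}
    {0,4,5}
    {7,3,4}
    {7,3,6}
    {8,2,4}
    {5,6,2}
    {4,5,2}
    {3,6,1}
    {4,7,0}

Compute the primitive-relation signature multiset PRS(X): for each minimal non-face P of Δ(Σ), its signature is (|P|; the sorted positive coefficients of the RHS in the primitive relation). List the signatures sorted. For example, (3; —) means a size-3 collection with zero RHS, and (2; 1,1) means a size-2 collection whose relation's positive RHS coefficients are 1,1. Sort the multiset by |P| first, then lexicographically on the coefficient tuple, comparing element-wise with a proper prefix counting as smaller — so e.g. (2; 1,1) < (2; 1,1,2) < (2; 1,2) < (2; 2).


|primitive collections| = 15. Relations:

  P = {0,3}:  v_{0} + v_{3} = 0 ; sig = (2; —)
  P = {2,7}:  v_{2} + v_{7} = 0 ; sig = (2; —)
  P = {4,6}:  v_{4} + v_{6} = 0 ; sig = (2; —)
  P = {0,2}:  v_{0} + v_{2} = v_{5} ; sig = (2; 1)
  P = {0,8}:  v_{0} + v_{8} = v_{2} ; sig = (2; 1)
  P = {1,4}:  v_{1} + v_{4} = v_{8} ; sig = (2; 1)
  P = {2,3}:  v_{2} + v_{3} = v_{8} ; sig = (2; 1)
  P = {3,5}:  v_{3} + v_{5} = v_{2} ; sig = (2; 1)
  P = {5,7}:  v_{5} + v_{7} = v_{0} ; sig = (2; 1)
  P = {6,8}:  v_{6} + v_{8} = v_{1} ; sig = (2; 1)
  P = {7,8}:  v_{7} + v_{8} = v_{3} ; sig = (2; 1)
  P = {0,1}:  v_{0} + v_{1} = v_{2} + v_{6} ; sig = (2; 1,1)
  P = {1,7}:  v_{1} + v_{7} = v_{3} + v_{6} ; sig = (2; 1,1)
  P = {1,5}:  v_{1} + v_{5} = 2·v_{2} + v_{6} ; sig = (2; 1,2)
  P = {5,8}:  v_{5} + v_{8} = 2·v_{2} ; sig = (2; 2)

Hence PRS(X_Σ) =
    (2; —)
    (2; —)
    (2; —)
    (2; 1)
    (2; 1)
    (2; 1)
    (2; 1)
    (2; 1)
    (2; 1)
    (2; 1)
    (2; 1)
    (2; 1,1)
    (2; 1,1)
    (2; 1,2)
    (2; 2)


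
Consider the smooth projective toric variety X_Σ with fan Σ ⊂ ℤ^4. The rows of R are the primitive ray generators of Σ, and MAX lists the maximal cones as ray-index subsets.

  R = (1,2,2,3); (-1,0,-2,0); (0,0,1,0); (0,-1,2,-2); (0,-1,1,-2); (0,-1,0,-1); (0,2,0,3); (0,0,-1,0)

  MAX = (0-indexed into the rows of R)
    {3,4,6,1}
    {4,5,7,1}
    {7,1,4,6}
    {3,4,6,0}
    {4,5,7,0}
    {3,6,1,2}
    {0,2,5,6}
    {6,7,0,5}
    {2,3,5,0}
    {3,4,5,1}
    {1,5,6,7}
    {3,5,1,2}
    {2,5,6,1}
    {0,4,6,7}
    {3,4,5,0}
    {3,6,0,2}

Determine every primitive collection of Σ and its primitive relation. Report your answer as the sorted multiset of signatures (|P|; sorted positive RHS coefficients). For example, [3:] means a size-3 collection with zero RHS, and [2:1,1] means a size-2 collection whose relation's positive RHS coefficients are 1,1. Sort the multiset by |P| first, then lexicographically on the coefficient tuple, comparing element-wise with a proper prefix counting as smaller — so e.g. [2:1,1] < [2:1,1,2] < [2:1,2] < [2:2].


The 6 primitive collections of Σ (r=8, n=4):

  • {2,7}:  v_{2} + v_{7} = 0  ⟹  sig = [2:]
  • {0,1}:  v_{0} + v_{1} = v_{6}  ⟹  sig = [2:1]
  • {2,4}:  v_{2} + v_{4} = v_{3}  ⟹  sig = [2:1]
  • {3,7}:  v_{3} + v_{7} = v_{4}  ⟹  sig = [2:1]
  • {4,5,6}:  v_{4} + v_{5} + v_{6} = v_{2}  ⟹  sig = [3:1]
  • {3,5,6}:  v_{3} + v_{5} + v_{6} = 2·v_{2}  ⟹  sig = [3:2]

Hence PRS(X_Σ) =
[[2:], [2:1], [2:1], [2:1], [3:1], [3:2]]


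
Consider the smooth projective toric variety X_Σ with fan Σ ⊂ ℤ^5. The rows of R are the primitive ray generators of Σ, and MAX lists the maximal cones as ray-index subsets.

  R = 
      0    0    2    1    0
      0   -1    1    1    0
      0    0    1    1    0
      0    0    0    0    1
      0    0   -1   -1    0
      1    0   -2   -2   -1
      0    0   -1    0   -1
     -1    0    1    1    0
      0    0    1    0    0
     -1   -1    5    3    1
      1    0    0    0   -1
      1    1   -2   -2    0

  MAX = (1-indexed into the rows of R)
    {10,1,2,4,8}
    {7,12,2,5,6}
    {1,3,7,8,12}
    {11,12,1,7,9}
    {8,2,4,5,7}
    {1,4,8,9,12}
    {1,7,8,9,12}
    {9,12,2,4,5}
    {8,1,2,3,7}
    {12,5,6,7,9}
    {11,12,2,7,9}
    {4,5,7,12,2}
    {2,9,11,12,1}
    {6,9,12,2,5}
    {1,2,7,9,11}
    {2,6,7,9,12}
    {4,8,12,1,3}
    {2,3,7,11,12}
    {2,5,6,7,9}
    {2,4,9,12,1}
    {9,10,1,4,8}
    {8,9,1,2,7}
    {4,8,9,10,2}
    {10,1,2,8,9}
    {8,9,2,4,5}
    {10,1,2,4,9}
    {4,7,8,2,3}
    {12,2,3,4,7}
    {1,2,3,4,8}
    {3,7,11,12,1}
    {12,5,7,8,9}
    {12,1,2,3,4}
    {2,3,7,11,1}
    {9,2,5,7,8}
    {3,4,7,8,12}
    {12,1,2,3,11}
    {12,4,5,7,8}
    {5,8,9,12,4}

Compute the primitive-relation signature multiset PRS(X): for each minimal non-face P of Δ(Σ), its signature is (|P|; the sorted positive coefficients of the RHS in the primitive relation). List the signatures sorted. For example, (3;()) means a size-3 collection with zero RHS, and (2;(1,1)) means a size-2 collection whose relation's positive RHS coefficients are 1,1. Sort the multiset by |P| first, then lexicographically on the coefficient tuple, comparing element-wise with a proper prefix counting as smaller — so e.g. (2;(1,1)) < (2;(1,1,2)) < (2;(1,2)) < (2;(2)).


23 collections generate NE(X_Σ); each relation:

  P={3,5}:  v_{3} + v_{5} = 0  ⇒ sig = (2;())
  P={1,5}:  v_{1} + v_{5} = v_{9}  ⇒ sig = (2;(1))
  P={3,9}:  v_{3} + v_{9} = v_{1}  ⇒ sig = (2;(1))
  P={8,11}:  v_{8} + v_{11} = v_{1} + v_{7}  ⇒ sig = (2;(1,1))
  P={4,6}:  v_{4} + v_{6} = v_{2} + v_{5} + v_{12}  ⇒ sig = (2;(1,1,1))
  P={4,11}:  v_{4} + v_{11} = v_{2} + v_{3} + v_{12}  ⇒ sig = (2;(1,1,1))
  P={6,8}:  v_{6} + v_{8} = v_{5} + v_{7} + v_{9}  ⇒ sig = (2;(1,1,1))
  P={7,10}:  v_{7} + v_{10} = v_{1} + v_{2} + v_{8}  ⇒ sig = (2;(1,1,1))
  P={10,12}:  v_{10} + v_{12} = v_{1} + v_{4} + v_{9}  ⇒ sig = (2;(1,1,1))
  P={3,6}:  v_{3} + v_{6} = v_{2} + v_{7} + v_{9} + v_{12}  ⇒ sig = (2;(1,1,1,1))
  P={5,11}:  v_{5} + v_{11} = v_{2} + v_{7} + v_{9} + v_{12}  ⇒ sig = (2;(1,1,1,1))
  P={1,6}:  v_{1} + v_{6} = v_{2} + v_{7} + 2·v_{9} + v_{12}  ⇒ sig = (2;(1,1,1,2))
  P={3,10}:  v_{3} + v_{10} = 2·v_{1} + v_{2} + v_{4} + v_{8}  ⇒ sig = (2;(1,1,1,2))
  P={5,10}:  v_{5} + v_{10} = v_{2} + v_{4} + v_{8} + 2·v_{9}  ⇒ sig = (2;(1,1,1,2))
  P={6,10}:  v_{6} + v_{10} = v_{2} + 2·v_{9}  ⇒ sig = (2;(1,2))
  P={10,11}:  v_{10} + v_{11} = 2·v_{1} + v_{2}  ⇒ sig = (2;(1,2))
  P={6,11}:  v_{6} + v_{11} = 2·v_{2} + 2·v_{7} + 2·v_{9} + 2·v_{12}  ⇒ sig = (2;(2,2,2,2))
  P={2,8,12}:  v_{2} + v_{8} + v_{12} = 0  ⇒ sig = (3;())
  P={4,7,9}:  v_{4} + v_{7} + v_{9} = 0  ⇒ sig = (3;())
  P={1,4,7}:  v_{1} + v_{4} + v_{7} = v_{3}  ⇒ sig = (3;(1))
  P={1,2,7,12}:  v_{1} + v_{2} + v_{7} + v_{12} = v_{11}  ⇒ sig = (4;(1))
  P={1,2,4,8,9}:  v_{1} + v_{2} + v_{4} + v_{8} + v_{9} = v_{10}  ⇒ sig = (5;(1))
  P={2,5,7,9,12}:  v_{2} + v_{5} + v_{7} + v_{9} + v_{12} = v_{6}  ⇒ sig = (5;(1))

Hence PRS(X_Σ) =
{ (2;()),  (2;(1)) ×2,  (2;(1,1)),  (2;(1,1,1)) ×5,  (2;(1,1,1,1)) ×2,  (2;(1,1,1,2)) ×3,  (2;(1,2)) ×2,  (2;(2,2,2,2)),  (3;()) ×2,  (3;(1)),  (4;(1)),  (5;(1)) ×2 }


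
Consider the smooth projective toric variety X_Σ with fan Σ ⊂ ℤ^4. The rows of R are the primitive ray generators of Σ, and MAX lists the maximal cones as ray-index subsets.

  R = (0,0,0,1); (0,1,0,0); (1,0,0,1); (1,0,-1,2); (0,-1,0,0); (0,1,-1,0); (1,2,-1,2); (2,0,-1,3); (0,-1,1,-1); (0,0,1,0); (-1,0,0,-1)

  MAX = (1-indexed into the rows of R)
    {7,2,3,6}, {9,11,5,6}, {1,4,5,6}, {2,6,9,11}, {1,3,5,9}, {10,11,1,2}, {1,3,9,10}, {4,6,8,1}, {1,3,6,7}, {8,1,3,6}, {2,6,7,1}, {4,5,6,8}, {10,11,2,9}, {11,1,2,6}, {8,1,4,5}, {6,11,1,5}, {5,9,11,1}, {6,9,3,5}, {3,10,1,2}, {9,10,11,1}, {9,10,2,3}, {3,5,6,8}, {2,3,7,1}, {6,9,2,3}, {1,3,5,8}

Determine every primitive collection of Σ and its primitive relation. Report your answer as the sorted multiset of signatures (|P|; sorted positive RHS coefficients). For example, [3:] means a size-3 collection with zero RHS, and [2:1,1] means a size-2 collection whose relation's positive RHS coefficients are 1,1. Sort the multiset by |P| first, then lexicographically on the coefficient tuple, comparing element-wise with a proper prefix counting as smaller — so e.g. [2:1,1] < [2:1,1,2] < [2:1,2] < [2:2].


|primitive collections| = 24. Relations:

  {2,5}:  v_{2} + v_{5} = 0 — sig = [2:]
  {3,11}:  v_{3} + v_{11} = 0 — sig = [2:]
  {3,4}:  v_{3} + v_{4} = v_{8} — sig = [2:1]
  {6,10}:  v_{6} + v_{10} = v_{2} — sig = [2:1]
  {8,11}:  v_{8} + v_{11} = v_{4} — sig = [2:1]
  {4,9}:  v_{4} + v_{9} = v_{3} + v_{5} — sig = [2:1,1]
  {4,10}:  v_{4} + v_{10} = v_{1} + v_{3} — sig = [2:1,1]
  {5,10}:  v_{5} + v_{10} = v_{1} + v_{9} — sig = [2:1,1]
  {7,9}:  v_{7} + v_{9} = v_{2} + v_{3} — sig = [2:1,1]
  {2,4}:  v_{2} + v_{4} = v_{1} + v_{3} + v_{6} — sig = [2:1,1,1]
  {4,11}:  v_{4} + v_{11} = v_{1} + v_{5} + v_{6} — sig = [2:1,1,1]
  {5,7}:  v_{5} + v_{7} = v_{1} + v_{3} + v_{6} — sig = [2:1,1,1]
  {7,11}:  v_{7} + v_{11} = v_{1} + v_{2} + v_{6} — sig = [2:1,1,1]
  {2,8}:  v_{2} + v_{8} = v_{1} + 2·v_{3} + v_{6} — sig = [2:1,1,2]
  {7,10}:  v_{7} + v_{10} = v_{1} + 2·v_{2} + v_{3} — sig = [2:1,1,2]
  {8,9}:  v_{8} + v_{9} = 2·v_{3} + v_{5} — sig = [2:1,2]
  {8,10}:  v_{8} + v_{10} = v_{1} + 2·v_{3} — sig = [2:1,2]
  {4,7}:  v_{4} + v_{7} = 2·v_{1} + 2·v_{3} + 2·v_{6} — sig = [2:2,2,2]
  {7,8}:  v_{7} + v_{8} = 2·v_{1} + 3·v_{3} + 2·v_{6} — sig = [2:2,2,3]
  {1,6,9}:  v_{1} + v_{6} + v_{9} = 0 — sig = [3:]
  {1,2,9}:  v_{1} + v_{2} + v_{9} = v_{10} — sig = [3:1]
  {1,2,3,6}:  v_{1} + v_{2} + v_{3} + v_{6} = v_{7} — sig = [4:1]
  {1,3,5,6}:  v_{1} + v_{3} + v_{5} + v_{6} = v_{4} — sig = [4:1]
  {1,5,6,8}:  v_{1} + v_{5} + v_{6} + v_{8} = 2·v_{4} — sig = [4:2]

Signatures (|P|; sorted positive RHS coefficients), sorted:
    |P|=2: 19 collections, coeffs (), (), (1), (1), (1), (1,1), (1,1), (1,1), (1,1), (1,1,1), (1,1,1), (1,1,1), (1,1,1), (1,1,2), (1,1,2), (1,2), (1,2), (2,2,2), (2,2,3)
    |P|=3: 2 collections, coeffs (), (1)
    |P|=4: 3 collections, coeffs (1), (1), (2)


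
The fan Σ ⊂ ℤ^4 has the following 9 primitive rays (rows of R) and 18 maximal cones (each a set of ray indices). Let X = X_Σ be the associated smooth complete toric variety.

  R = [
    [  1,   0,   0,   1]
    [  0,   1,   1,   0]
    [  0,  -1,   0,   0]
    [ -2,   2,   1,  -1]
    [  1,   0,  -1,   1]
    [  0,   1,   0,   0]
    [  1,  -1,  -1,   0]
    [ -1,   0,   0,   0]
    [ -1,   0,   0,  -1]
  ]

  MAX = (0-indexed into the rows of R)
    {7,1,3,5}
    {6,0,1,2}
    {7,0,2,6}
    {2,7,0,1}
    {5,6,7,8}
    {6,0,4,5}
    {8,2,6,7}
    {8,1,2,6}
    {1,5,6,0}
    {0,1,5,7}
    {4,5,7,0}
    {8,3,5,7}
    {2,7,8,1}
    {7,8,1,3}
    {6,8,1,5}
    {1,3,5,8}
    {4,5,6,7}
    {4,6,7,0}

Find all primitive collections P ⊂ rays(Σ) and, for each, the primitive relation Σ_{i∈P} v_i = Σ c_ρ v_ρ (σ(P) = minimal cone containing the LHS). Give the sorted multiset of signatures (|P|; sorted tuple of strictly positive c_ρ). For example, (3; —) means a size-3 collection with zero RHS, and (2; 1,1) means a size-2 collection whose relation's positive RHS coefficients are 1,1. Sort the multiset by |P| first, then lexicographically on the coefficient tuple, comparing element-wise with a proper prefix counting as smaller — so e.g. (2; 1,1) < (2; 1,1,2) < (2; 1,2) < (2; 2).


12 minimal non-faces of Δ(Σ) (on 9 rays):

  • {0,8}:  v_{0} + v_{8} = 0  ⇒ sig = (2; —)
  • {2,5}:  v_{2} + v_{5} = 0  ⇒ sig = (2; —)
  • {1,4}:  v_{1} + v_{4} = v_{0} + v_{5}  ⇒ sig = (2; 1,1)
  • {3,6}:  v_{3} + v_{6} = v_{5} + v_{8}  ⇒ sig = (2; 1,1)
  • {0,3}:  v_{0} + v_{3} = v_{1} + v_{5} + v_{7}  ⇒ sig = (2; 1,1,1)
  • {2,3}:  v_{2} + v_{3} = v_{1} + v_{7} + v_{8}  ⇒ sig = (2; 1,1,1)
  • {2,4}:  v_{2} + v_{4} = v_{0} + v_{6} + v_{7}  ⇒ sig = (2; 1,1,1)
  • {4,8}:  v_{4} + v_{8} = v_{5} + v_{6} + v_{7}  ⇒ sig = (2; 1,1,1)
  • {3,4}:  v_{3} + v_{4} = 2·v_{5} + v_{7}  ⇒ sig = (2; 1,2)
  • {1,6,7}:  v_{1} + v_{6} + v_{7} = 0  ⇒ sig = (3; —)
  • {0,5,6,7}:  v_{0} + v_{5} + v_{6} + v_{7} = v_{4}  ⇒ sig = (4; 1)
  • {1,5,7,8}:  v_{1} + v_{5} + v_{7} + v_{8} = v_{3}  ⇒ sig = (4; 1)

Signatures (|P|; sorted positive RHS coefficients), sorted:
    |P|=2: 9 collections, coeffs (), (), (1,1), (1,1), (1,1,1), (1,1,1), (1,1,1), (1,1,1), (1,2)
    |P|=3: 1 collection, coeffs ()
    |P|=4: 2 collections, coeffs (1), (1)


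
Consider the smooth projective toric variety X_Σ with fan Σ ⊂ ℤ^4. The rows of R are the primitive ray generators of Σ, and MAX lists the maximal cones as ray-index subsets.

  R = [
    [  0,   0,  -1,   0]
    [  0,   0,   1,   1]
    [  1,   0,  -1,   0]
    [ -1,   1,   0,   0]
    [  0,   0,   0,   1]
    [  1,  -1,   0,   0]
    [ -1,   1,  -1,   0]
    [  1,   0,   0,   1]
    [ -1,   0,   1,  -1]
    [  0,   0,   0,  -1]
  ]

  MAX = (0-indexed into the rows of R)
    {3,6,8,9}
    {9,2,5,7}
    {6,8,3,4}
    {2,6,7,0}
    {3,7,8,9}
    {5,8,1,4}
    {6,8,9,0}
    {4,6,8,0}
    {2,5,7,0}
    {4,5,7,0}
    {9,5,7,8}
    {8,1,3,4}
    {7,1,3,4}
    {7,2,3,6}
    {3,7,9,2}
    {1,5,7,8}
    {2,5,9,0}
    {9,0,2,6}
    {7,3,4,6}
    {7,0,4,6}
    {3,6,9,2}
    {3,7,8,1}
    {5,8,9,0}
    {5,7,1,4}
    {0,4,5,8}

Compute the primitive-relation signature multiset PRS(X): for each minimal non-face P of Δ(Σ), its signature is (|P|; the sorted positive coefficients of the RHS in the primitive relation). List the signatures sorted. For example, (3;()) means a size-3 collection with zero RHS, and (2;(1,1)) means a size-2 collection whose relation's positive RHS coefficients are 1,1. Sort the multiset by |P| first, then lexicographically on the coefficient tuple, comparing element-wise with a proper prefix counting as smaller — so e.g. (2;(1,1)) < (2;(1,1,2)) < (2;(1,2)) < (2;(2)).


Δ(Σ) — 10 vertices, 15 min non-faces:

  P = {3,5}:  v_{3} + v_{5} = 0 ; sig = (2;())
  P = {4,9}:  v_{4} + v_{9} = 0 ; sig = (2;())
  P = {0,1}:  v_{0} + v_{1} = v_{4} ; sig = (2;(1))
  P = {0,3}:  v_{0} + v_{3} = v_{6} ; sig = (2;(1))
  P = {1,2}:  v_{1} + v_{2} = v_{7} ; sig = (2;(1))
  P = {2,8}:  v_{2} + v_{8} = v_{9} ; sig = (2;(1))
  P = {5,6}:  v_{5} + v_{6} = v_{0} ; sig = (2;(1))
  P = {1,6}:  v_{1} + v_{6} = v_{3} + v_{4} ; sig = (2;(1,1))
  P = {1,9}:  v_{1} + v_{9} = v_{7} + v_{8} ; sig = (2;(1,1))
  P = {2,4}:  v_{2} + v_{4} = v_{0} + v_{7} ; sig = (2;(1,1))
  P = {0,7,8}:  v_{0} + v_{7} + v_{8} = 0 ; sig = (3;())
  P = {0,7,9}:  v_{0} + v_{7} + v_{9} = v_{2} ; sig = (3;(1))
  P = {4,7,8}:  v_{4} + v_{7} + v_{8} = v_{1} ; sig = (3;(1))
  P = {6,7,8}:  v_{6} + v_{7} + v_{8} = v_{3} ; sig = (3;(1))
  P = {6,7,9}:  v_{6} + v_{7} + v_{9} = v_{2} + v_{3} ; sig = (3;(1,1))

so the primitive-relation signature multiset is
[(2;()), (2;()), (2;(1)), (2;(1)), (2;(1)), (2;(1)), (2;(1)), (2;(1,1)), (2;(1,1)), (2;(1,1)), (3;()), (3;(1)), (3;(1)), (3;(1)), (3;(1,1))]


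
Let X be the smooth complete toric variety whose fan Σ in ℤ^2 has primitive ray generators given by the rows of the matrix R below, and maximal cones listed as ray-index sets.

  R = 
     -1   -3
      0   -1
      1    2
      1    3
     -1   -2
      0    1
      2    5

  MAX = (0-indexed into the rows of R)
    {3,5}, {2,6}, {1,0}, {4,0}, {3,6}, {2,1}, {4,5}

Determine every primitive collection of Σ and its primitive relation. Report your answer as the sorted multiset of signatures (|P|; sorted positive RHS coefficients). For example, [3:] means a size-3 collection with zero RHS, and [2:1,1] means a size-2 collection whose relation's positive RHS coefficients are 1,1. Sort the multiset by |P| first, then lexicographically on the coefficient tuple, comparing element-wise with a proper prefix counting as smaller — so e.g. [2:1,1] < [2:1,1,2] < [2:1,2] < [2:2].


14 collections generate NE(X_Σ); each relation:

  P = {0,3}:  v_{0} + v_{3} = 0 ; sig = [2:]
  P = {1,5}:  v_{1} + v_{5} = 0 ; sig = [2:]
  P = {2,4}:  v_{2} + v_{4} = 0 ; sig = [2:]
  P = {0,2}:  v_{0} + v_{2} = v_{1} ; sig = [2:1]
  P = {0,5}:  v_{0} + v_{5} = v_{4} ; sig = [2:1]
  P = {0,6}:  v_{0} + v_{6} = v_{2} ; sig = [2:1]
  P = {1,3}:  v_{1} + v_{3} = v_{2} ; sig = [2:1]
  P = {1,4}:  v_{1} + v_{4} = v_{0} ; sig = [2:1]
  P = {2,3}:  v_{2} + v_{3} = v_{6} ; sig = [2:1]
  P = {2,5}:  v_{2} + v_{5} = v_{3} ; sig = [2:1]
  P = {3,4}:  v_{3} + v_{4} = v_{5} ; sig = [2:1]
  P = {4,6}:  v_{4} + v_{6} = v_{3} ; sig = [2:1]
  P = {1,6}:  v_{1} + v_{6} = 2·v_{2} ; sig = [2:2]
  P = {5,6}:  v_{5} + v_{6} = 2·v_{3} ; sig = [2:2]

Hence PRS(X_Σ) =
    [2:]
    [2:]
    [2:]
    [2:1]
    [2:1]
    [2:1]
    [2:1]
    [2:1]
    [2:1]
    [2:1]
    [2:1]
    [2:1]
    [2:2]
    [2:2]


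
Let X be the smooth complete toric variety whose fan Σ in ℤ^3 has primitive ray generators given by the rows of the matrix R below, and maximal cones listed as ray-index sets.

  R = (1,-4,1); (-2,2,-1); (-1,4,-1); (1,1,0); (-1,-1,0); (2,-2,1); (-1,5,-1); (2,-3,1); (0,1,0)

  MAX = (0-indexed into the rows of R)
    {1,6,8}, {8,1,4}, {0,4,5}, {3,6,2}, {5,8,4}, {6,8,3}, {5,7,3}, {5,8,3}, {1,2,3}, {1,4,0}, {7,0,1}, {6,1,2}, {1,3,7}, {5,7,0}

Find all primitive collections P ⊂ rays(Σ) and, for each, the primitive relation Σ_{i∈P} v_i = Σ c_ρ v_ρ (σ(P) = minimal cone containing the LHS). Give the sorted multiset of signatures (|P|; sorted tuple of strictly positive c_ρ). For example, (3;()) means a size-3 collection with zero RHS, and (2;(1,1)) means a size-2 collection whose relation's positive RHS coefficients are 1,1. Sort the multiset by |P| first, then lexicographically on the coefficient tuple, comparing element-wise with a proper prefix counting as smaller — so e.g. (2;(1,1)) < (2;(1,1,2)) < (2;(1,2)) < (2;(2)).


The 17 primitive collections of Σ (r=9, n=3):

  P={0,2}:  v_{0} + v_{2} = 0  ⇒ sig = (2;())
  P={1,5}:  v_{1} + v_{5} = 0  ⇒ sig = (2;())
  P={3,4}:  v_{3} + v_{4} = 0  ⇒ sig = (2;())
  P={0,3}:  v_{0} + v_{3} = v_{7}  ⇒ sig = (2;(1))
  P={0,6}:  v_{0} + v_{6} = v_{8}  ⇒ sig = (2;(1))
  P={2,7}:  v_{2} + v_{7} = v_{3}  ⇒ sig = (2;(1))
  P={2,8}:  v_{2} + v_{8} = v_{6}  ⇒ sig = (2;(1))
  P={4,7}:  v_{4} + v_{7} = v_{0}  ⇒ sig = (2;(1))
  P={7,8}:  v_{7} + v_{8} = v_{5}  ⇒ sig = (2;(1))
  P={0,8}:  v_{0} + v_{8} = v_{4} + v_{5}  ⇒ sig = (2;(1,1))
  P={2,4}:  v_{2} + v_{4} = v_{1} + v_{8}  ⇒ sig = (2;(1,1))
  P={2,5}:  v_{2} + v_{5} = v_{3} + v_{8}  ⇒ sig = (2;(1,1))
  P={6,7}:  v_{6} + v_{7} = v_{3} + v_{8}  ⇒ sig = (2;(1,1))
  P={4,6}:  v_{4} + v_{6} = v_{1} + 2·v_{8}  ⇒ sig = (2;(1,2))
  P={5,6}:  v_{5} + v_{6} = v_{3} + 2·v_{8}  ⇒ sig = (2;(1,2))
  P={1,3,8}:  v_{1} + v_{3} + v_{8} = v_{2}  ⇒ sig = (3;(1))
  P={1,3,6}:  v_{1} + v_{3} + v_{6} = 2·v_{2}  ⇒ sig = (3;(2))

Signatures (|P|; sorted positive RHS coefficients), sorted:
    |P|=2: 15 collections, coeffs (), (), (), (1), (1), (1), (1), (1), (1), (1,1), (1,1), (1,1), (1,1), (1,2), (1,2)
    |P|=3: 2 collections, coeffs (1), (2)


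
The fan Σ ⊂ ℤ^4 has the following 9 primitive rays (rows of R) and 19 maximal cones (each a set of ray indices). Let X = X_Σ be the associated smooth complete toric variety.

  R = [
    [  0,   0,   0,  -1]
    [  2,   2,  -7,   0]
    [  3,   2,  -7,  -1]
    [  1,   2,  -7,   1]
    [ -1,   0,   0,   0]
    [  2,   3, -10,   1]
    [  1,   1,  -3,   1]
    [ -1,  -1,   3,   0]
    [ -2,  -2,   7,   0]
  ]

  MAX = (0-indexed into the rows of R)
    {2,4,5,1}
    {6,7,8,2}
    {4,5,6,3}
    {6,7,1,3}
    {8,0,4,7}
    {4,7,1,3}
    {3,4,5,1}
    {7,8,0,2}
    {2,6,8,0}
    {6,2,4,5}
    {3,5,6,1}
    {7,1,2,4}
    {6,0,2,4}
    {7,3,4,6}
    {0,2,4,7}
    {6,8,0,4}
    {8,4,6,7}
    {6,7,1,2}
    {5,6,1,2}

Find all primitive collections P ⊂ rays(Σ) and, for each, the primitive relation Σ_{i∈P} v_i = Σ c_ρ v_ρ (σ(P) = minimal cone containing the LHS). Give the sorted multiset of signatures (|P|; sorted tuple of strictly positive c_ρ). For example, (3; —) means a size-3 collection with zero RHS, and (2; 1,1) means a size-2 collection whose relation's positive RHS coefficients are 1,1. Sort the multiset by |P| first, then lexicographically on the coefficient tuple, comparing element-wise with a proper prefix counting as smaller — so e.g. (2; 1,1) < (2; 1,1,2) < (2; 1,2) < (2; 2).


12 collections generate NE(X_Σ); each relation:

  {1,8}:  v_{1} + v_{8} = 0  ⟹  sig = (2; —)
  {5,7}:  v_{5} + v_{7} = v_{3}  ⟹  sig = (2; 1)
  {0,1}:  v_{0} + v_{1} = v_{2} + v_{4}  ⟹  sig = (2; 1,1)
  {0,3}:  v_{0} + v_{3} = v_{1} + v_{4}  ⟹  sig = (2; 1,1)
  {5,8}:  v_{5} + v_{8} = v_{4} + v_{6}  ⟹  sig = (2; 1,1)
  {3,8}:  v_{3} + v_{8} = v_{4} + v_{6} + v_{7}  ⟹  sig = (2; 1,1,1)
  {0,5}:  v_{0} + v_{5} = v_{2} + 2·v_{4} + v_{6}  ⟹  sig = (2; 1,1,2)
  {2,3}:  v_{2} + v_{3} = 2·v_{1}  ⟹  sig = (2; 2)
  {0,6,7}:  v_{0} + v_{6} + v_{7} = 0  ⟹  sig = (3; —)
  {1,4,6}:  v_{1} + v_{4} + v_{6} = v_{5}  ⟹  sig = (3; 1)
  {2,4,8}:  v_{2} + v_{4} + v_{8} = v_{0}  ⟹  sig = (3; 1)
  {2,4,6,7}:  v_{2} + v_{4} + v_{6} + v_{7} = v_{1}  ⟹  sig = (4; 1)

Sorted signature multiset PRS(X):
[(2; —), (2; 1), (2; 1,1), (2; 1,1), (2; 1,1), (2; 1,1,1), (2; 1,1,2), (2; 2), (3; —), (3; 1), (3; 1), (4; 1)]


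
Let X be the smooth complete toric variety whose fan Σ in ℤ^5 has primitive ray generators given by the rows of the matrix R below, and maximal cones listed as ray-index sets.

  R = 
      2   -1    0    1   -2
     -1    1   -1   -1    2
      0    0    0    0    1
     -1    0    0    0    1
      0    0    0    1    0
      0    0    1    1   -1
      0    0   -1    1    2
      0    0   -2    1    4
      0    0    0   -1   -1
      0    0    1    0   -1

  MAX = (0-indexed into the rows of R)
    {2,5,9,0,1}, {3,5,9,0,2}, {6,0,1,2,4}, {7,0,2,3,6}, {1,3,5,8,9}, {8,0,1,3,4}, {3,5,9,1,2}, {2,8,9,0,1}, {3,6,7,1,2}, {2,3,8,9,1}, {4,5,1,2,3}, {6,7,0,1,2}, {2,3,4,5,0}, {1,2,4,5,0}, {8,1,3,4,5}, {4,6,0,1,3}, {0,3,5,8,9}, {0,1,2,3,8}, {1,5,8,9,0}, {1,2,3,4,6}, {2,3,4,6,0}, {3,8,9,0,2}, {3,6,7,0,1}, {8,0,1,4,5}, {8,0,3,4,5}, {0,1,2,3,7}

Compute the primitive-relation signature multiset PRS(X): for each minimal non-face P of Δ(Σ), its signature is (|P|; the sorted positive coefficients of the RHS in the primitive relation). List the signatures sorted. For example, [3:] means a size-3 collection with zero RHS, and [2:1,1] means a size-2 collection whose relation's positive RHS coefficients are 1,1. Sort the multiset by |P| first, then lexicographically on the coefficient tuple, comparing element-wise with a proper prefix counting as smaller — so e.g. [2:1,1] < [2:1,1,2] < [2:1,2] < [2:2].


Δ(Σ) — 10 vertices, 14 min non-faces:

  P = {4,9}:  v_{4} + v_{9} = v_{5} — sig = [2:1]
  P = {6,9}:  v_{6} + v_{9} = v_{2} + v_{4} — sig = [2:1,1]
  P = {7,9}:  v_{7} + v_{9} = v_{2} + v_{6} — sig = [2:1,1]
  P = {5,7}:  v_{5} + v_{7} = v_{2} + v_{4} + v_{6} — sig = [2:1,1,1]
  P = {6,8}:  v_{6} + v_{8} = v_{0} + v_{1} + v_{3} — sig = [2:1,1,1]
  P = {5,6}:  v_{5} + v_{6} = v_{2} + 2·v_{4} — sig = [2:1,2]
  P = {7,8}:  v_{7} + v_{8} = 2·v_{0} + 2·v_{1} + v_{2} + 2·v_{3} — sig = [2:1,2,2,2]
  P = {4,7}:  v_{4} + v_{7} = 2·v_{6} — sig = [2:2]
  P = {2,4,8}:  v_{2} + v_{4} + v_{8} = 0 — sig = [3:]
  P = {2,5,8}:  v_{2} + v_{5} + v_{8} = v_{9} — sig = [3:1]
  P = {0,1,3,9}:  v_{0} + v_{1} + v_{3} + v_{9} = 0 — sig = [4:]
  P = {0,1,3,5}:  v_{0} + v_{1} + v_{3} + v_{5} = v_{4} — sig = [4:1]
  P = {0,1,2,3,4}:  v_{0} + v_{1} + v_{2} + v_{3} + v_{4} = v_{6} — sig = [5:1]
  P = {0,1,2,3,6}:  v_{0} + v_{1} + v_{2} + v_{3} + v_{6} = v_{7} — sig = [5:1]

Signatures (|P|; sorted positive RHS coefficients), sorted:
{ [2:1],  [2:1,1] ×2,  [2:1,1,1] ×2,  [2:1,2],  [2:1,2,2,2],  [2:2],  [3:],  [3:1],  [4:],  [4:1],  [5:1] ×2 }


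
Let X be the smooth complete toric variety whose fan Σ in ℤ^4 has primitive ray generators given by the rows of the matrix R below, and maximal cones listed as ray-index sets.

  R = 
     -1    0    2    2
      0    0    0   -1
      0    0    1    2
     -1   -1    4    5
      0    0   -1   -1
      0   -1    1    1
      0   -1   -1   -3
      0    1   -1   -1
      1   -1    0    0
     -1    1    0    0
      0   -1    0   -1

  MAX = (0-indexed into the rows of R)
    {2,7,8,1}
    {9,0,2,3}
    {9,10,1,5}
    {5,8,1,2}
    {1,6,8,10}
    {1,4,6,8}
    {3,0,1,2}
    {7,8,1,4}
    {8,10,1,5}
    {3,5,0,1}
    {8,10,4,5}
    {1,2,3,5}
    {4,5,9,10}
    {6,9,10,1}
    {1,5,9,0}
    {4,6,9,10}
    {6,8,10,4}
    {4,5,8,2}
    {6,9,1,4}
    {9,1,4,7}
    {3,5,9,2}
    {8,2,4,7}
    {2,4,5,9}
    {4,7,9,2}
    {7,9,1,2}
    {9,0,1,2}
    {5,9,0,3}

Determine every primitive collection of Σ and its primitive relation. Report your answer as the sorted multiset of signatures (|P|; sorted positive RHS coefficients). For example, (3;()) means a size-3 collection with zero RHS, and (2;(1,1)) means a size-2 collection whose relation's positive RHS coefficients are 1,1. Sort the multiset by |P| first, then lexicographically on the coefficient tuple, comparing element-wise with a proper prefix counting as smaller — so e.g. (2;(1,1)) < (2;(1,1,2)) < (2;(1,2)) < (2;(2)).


|primitive collections| = 23. Relations:

  • {5,7}:  v_{5} + v_{7} = 0 — sig = (2;())
  • {8,9}:  v_{8} + v_{9} = 0 — sig = (2;())
  • {2,6}:  v_{2} + v_{6} = v_{10} — sig = (2;(1))
  • {2,10}:  v_{2} + v_{10} = v_{5} — sig = (2;(1))
  • {0,4}:  v_{0} + v_{4} = v_{5} + v_{9} — sig = (2;(1,1))
  • {3,7}:  v_{3} + v_{7} = v_{0} + v_{2} — sig = (2;(1,1))
  • {7,10}:  v_{7} + v_{10} = v_{1} + v_{4} — sig = (2;(1,1))
  • {0,7}:  v_{0} + v_{7} = v_{1} + v_{2} + v_{9} — sig = (2;(1,1,1))
  • {0,8}:  v_{0} + v_{8} = v_{1} + v_{2} + v_{5} — sig = (2;(1,1,1))
  • {0,6}:  v_{0} + v_{6} = v_{1} + v_{5} + v_{9} + v_{10} — sig = (2;(1,1,1,1))
  • {0,10}:  v_{0} + v_{10} = v_{1} + 2·v_{5} + v_{9} — sig = (2;(1,1,2))
  • {3,4}:  v_{3} + v_{4} = v_{2} + 2·v_{5} + v_{9} — sig = (2;(1,1,2))
  • {3,6}:  v_{3} + v_{6} = v_{1} + 3·v_{5} + v_{9} — sig = (2;(1,1,3))
  • {3,10}:  v_{3} + v_{10} = v_{0} + 2·v_{5} — sig = (2;(1,2))
  • {3,8}:  v_{3} + v_{8} = v_{1} + 2·v_{2} + 2·v_{5} — sig = (2;(1,2,2))
  • {5,6}:  v_{5} + v_{6} = 2·v_{10} — sig = (2;(2))
  • {6,7}:  v_{6} + v_{7} = 2·v_{1} + 2·v_{4} — sig = (2;(2,2))
  • {1,2,4}:  v_{1} + v_{2} + v_{4} = 0 — sig = (3;())
  • {0,2,5}:  v_{0} + v_{2} + v_{5} = v_{3} — sig = (3;(1))
  • {1,4,5}:  v_{1} + v_{4} + v_{5} = v_{10} — sig = (3;(1))
  • {1,4,10}:  v_{1} + v_{4} + v_{10} = v_{6} — sig = (3;(1))
  • {1,3,9}:  v_{1} + v_{3} + v_{9} = 2·v_{0} — sig = (3;(2))
  • {1,2,5,9}:  v_{1} + v_{2} + v_{5} + v_{9} = v_{0} — sig = (4;(1))

Sorted signature multiset PRS(X):
[(2;()), (2;()), (2;(1)), (2;(1)), (2;(1,1)), (2;(1,1)), (2;(1,1)), (2;(1,1,1)), (2;(1,1,1)), (2;(1,1,1,1)), (2;(1,1,2)), (2;(1,1,2)), (2;(1,1,3)), (2;(1,2)), (2;(1,2,2)), (2;(2)), (2;(2,2)), (3;()), (3;(1)), (3;(1)), (3;(1)), (3;(2)), (4;(1))]


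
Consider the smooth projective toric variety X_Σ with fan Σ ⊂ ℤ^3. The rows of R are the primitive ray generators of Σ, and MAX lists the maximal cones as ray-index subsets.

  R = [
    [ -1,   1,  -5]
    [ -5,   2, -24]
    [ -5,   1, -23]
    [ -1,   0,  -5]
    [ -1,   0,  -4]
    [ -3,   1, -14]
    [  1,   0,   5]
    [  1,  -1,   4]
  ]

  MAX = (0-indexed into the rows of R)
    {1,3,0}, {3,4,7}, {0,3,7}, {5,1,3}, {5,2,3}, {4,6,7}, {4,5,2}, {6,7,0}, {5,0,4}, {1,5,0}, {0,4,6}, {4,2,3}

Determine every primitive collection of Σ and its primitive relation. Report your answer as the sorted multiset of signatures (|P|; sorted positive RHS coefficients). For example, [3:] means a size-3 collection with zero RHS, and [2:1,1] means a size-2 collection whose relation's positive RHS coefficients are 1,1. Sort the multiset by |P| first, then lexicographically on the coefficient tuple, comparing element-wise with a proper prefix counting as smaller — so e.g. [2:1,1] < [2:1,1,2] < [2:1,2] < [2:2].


Σ has 14 primitive collections:

  P={3,6}:  v_{3} + v_{6} = 0  →  sig = [2:]
  P={1,6}:  v_{1} + v_{6} = v_{0} + v_{5}  →  sig = [2:1,1]
  P={2,6}:  v_{2} + v_{6} = v_{4} + v_{5}  →  sig = [2:1,1]
  P={5,6}:  v_{5} + v_{6} = v_{0} + v_{4}  →  sig = [2:1,1]
  P={1,2}:  v_{1} + v_{2} = v_{3} + 3·v_{5}  →  sig = [2:1,3]
  P={1,7}:  v_{1} + v_{7} = v_{0} + 3·v_{3}  →  sig = [2:1,3]
  P={2,7}:  v_{2} + v_{7} = 3·v_{3} + v_{4}  →  sig = [2:1,3]
  P={0,2}:  v_{0} + v_{2} = 2·v_{5}  →  sig = [2:2]
  P={1,4}:  v_{1} + v_{4} = 2·v_{5}  →  sig = [2:2]
  P={5,7}:  v_{5} + v_{7} = 2·v_{3}  →  sig = [2:2]
  P={0,3,4}:  v_{0} + v_{3} + v_{4} = v_{5}  →  sig = [3:1]
  P={0,3,5}:  v_{0} + v_{3} + v_{5} = v_{1}  →  sig = [3:1]
  P={0,4,7}:  v_{0} + v_{4} + v_{7} = v_{3}  →  sig = [3:1]
  P={3,4,5}:  v_{3} + v_{4} + v_{5} = v_{2}  →  sig = [3:1]

Sorted signature multiset PRS(X):
{ [2:],  [2:1,1] ×3,  [2:1,3] ×3,  [2:2] ×3,  [3:1] ×4 }


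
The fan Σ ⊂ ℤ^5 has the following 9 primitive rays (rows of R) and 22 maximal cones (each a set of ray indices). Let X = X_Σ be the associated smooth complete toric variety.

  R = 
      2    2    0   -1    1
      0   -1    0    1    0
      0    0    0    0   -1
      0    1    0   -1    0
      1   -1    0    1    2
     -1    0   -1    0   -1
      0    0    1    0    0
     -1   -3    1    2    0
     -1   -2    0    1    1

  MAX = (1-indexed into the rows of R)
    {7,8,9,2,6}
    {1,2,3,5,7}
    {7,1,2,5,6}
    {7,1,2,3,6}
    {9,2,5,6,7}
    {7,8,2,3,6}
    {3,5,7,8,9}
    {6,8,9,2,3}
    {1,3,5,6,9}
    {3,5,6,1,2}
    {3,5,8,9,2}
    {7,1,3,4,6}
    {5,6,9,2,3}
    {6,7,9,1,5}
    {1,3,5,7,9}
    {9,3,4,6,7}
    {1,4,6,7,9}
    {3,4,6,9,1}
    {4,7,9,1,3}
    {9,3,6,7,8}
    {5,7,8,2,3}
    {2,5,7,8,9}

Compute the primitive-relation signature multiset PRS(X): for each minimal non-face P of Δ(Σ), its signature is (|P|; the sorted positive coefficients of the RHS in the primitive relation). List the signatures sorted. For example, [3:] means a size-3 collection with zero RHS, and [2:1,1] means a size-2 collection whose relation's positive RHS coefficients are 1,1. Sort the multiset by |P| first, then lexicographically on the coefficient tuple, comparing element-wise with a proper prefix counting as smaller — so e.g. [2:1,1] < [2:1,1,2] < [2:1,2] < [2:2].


|primitive collections| = 9. Relations:

  P={2,4}:  v_{2} + v_{4} = 0  →  sig = [2:]
  P={4,5}:  v_{4} + v_{5} = v_{1} + v_{9}  →  sig = [2:1,1]
  P={1,8}:  v_{1} + v_{8} = v_{3} + v_{5} + v_{7}  →  sig = [2:1,1,1]
  P={4,8}:  v_{4} + v_{8} = v_{3} + v_{7} + v_{9}  →  sig = [2:1,1,1]
  P={1,2,9}:  v_{1} + v_{2} + v_{9} = v_{5}  →  sig = [3:1]
  P={5,6,8}:  v_{5} + v_{6} + v_{8} = 2·v_{2} + v_{9}  →  sig = [3:1,2]
  P={2,3,7,9}:  v_{2} + v_{3} + v_{7} + v_{9} = v_{8}  →  sig = [4:1]
  P={3,5,6,7}:  v_{3} + v_{5} + v_{6} + v_{7} = v_{2}  →  sig = [4:1]
  P={1,3,6,7,9}:  v_{1} + v_{3} + v_{6} + v_{7} + v_{9} = 0  →  sig = [5:]

Hence PRS(X_Σ) =
{ [2:],  [2:1,1],  [2:1,1,1] ×2,  [3:1],  [3:1,2],  [4:1] ×2,  [5:] }


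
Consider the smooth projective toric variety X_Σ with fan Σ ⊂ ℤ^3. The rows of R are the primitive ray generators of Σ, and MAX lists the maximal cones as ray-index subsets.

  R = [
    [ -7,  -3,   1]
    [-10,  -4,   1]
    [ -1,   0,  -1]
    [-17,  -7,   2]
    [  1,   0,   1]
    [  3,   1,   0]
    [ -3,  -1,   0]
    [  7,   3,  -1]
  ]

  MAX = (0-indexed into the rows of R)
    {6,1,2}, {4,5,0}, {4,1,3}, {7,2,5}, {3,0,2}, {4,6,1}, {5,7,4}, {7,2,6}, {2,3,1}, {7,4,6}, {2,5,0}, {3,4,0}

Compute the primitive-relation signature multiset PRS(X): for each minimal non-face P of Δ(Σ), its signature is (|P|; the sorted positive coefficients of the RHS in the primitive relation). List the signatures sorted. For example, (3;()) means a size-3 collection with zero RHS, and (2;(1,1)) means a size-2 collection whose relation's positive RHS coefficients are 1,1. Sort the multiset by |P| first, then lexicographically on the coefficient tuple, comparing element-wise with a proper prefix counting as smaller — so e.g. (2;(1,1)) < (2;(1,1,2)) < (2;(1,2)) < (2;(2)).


Primitive collections (10):

  {0,7}:  v_{0} + v_{7} = 0  ⇒ sig = (2;())
  {2,4}:  v_{2} + v_{4} = 0  ⇒ sig = (2;())
  {5,6}:  v_{5} + v_{6} = 0  ⇒ sig = (2;())
  {0,1}:  v_{0} + v_{1} = v_{3}  ⇒ sig = (2;(1))
  {0,6}:  v_{0} + v_{6} = v_{1}  ⇒ sig = (2;(1))
  {1,5}:  v_{1} + v_{5} = v_{0}  ⇒ sig = (2;(1))
  {1,7}:  v_{1} + v_{7} = v_{6}  ⇒ sig = (2;(1))
  {3,7}:  v_{3} + v_{7} = v_{1}  ⇒ sig = (2;(1))
  {3,5}:  v_{3} + v_{5} = 2·v_{0}  ⇒ sig = (2;(2))
  {3,6}:  v_{3} + v_{6} = 2·v_{1}  ⇒ sig = (2;(2))

Sorted signature multiset PRS(X):
    (2;())
    (2;())
    (2;())
    (2;(1))
    (2;(1))
    (2;(1))
    (2;(1))
    (2;(1))
    (2;(2))
    (2;(2))


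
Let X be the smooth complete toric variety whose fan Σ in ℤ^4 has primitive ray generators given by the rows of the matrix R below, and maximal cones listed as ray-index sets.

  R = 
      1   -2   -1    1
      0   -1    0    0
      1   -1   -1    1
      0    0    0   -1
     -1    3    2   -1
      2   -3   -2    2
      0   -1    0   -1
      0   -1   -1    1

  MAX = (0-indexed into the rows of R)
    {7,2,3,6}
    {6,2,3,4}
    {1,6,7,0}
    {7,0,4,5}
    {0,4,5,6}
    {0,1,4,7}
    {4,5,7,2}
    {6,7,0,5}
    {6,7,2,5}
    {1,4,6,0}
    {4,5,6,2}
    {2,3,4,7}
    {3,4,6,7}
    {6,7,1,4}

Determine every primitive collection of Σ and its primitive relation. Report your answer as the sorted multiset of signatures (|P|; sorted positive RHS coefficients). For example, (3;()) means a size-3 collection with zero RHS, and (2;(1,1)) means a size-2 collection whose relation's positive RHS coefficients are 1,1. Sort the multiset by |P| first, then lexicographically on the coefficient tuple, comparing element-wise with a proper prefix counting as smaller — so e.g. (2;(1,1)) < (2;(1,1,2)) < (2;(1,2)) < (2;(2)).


Σ has 9 primitive collections:

  P={0,2}:  v_{0} + v_{2} = v_{5}  →  sig = (2;(1))
  P={1,2}:  v_{1} + v_{2} = v_{0}  →  sig = (2;(1))
  P={1,3}:  v_{1} + v_{3} = v_{6}  →  sig = (2;(1))
  P={0,3}:  v_{0} + v_{3} = v_{2} + v_{6}  →  sig = (2;(1,1))
  P={3,5}:  v_{3} + v_{5} = 2·v_{2} + v_{6}  →  sig = (2;(1,2))
  P={1,5}:  v_{1} + v_{5} = 2·v_{0}  →  sig = (2;(2))
  P={2,4,6,7}:  v_{2} + v_{4} + v_{6} + v_{7} = 0  →  sig = (4;())
  P={0,4,6,7}:  v_{0} + v_{4} + v_{6} + v_{7} = v_{1}  →  sig = (4;(1))
  P={4,5,6,7}:  v_{4} + v_{5} + v_{6} + v_{7} = v_{0}  →  sig = (4;(1))

Hence PRS(X_Σ) =
    |P|=2: 6 collections, coeffs (1), (1), (1), (1,1), (1,2), (2)
    |P|=4: 3 collections, coeffs (), (1), (1)


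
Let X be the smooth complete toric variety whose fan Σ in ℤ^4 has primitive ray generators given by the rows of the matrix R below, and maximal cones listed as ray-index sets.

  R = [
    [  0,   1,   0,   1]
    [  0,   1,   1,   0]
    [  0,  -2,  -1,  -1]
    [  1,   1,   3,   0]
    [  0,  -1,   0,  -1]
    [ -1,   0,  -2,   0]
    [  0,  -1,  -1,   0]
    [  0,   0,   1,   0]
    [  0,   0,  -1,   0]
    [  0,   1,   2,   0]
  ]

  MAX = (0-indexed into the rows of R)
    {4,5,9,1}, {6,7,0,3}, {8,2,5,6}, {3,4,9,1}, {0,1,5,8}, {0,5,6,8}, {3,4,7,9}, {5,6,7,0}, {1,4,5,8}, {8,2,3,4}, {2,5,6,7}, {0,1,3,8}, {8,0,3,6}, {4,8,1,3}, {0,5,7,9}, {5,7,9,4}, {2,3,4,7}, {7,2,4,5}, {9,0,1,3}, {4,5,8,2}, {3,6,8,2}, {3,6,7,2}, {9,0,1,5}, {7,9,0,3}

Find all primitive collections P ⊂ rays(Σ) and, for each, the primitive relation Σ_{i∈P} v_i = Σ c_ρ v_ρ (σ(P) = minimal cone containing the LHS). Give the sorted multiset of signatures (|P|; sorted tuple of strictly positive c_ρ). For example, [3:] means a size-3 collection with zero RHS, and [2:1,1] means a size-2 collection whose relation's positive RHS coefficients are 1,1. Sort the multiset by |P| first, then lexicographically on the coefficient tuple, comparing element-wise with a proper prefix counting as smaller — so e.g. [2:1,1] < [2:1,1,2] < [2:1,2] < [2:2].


The 11 primitive collections of Σ (r=10, n=4):

  P = {0,4}:  v_{0} + v_{4} = 0  ⟹  sig = [2:]
  P = {1,6}:  v_{1} + v_{6} = 0  ⟹  sig = [2:]
  P = {7,8}:  v_{7} + v_{8} = 0  ⟹  sig = [2:]
  P = {0,2}:  v_{0} + v_{2} = v_{6}  ⟹  sig = [2:1]
  P = {1,2}:  v_{1} + v_{2} = v_{4}  ⟹  sig = [2:1]
  P = {1,7}:  v_{1} + v_{7} = v_{9}  ⟹  sig = [2:1]
  P = {3,5}:  v_{3} + v_{5} = v_{1}  ⟹  sig = [2:1]
  P = {4,6}:  v_{4} + v_{6} = v_{2}  ⟹  sig = [2:1]
  P = {6,9}:  v_{6} + v_{9} = v_{7}  ⟹  sig = [2:1]
  P = {8,9}:  v_{8} + v_{9} = v_{1}  ⟹  sig = [2:1]
  P = {2,9}:  v_{2} + v_{9} = v_{4} + v_{7}  ⟹  sig = [2:1,1]

so the primitive-relation signature multiset is
[[2:], [2:], [2:], [2:1], [2:1], [2:1], [2:1], [2:1], [2:1], [2:1], [2:1,1]]
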